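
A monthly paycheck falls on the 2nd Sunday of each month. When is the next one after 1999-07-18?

July 1999 starts on a Thursday; its first Sunday is the 4th, so the 2nd Sunday is the 11th — 1999-07-11.
That is not after 1999-07-18, so look at August 1999.
August 1999 starts on a Sunday; its first Sunday is the 1st, so the 2nd Sunday is the 8th — 1999-08-08.

1999-08-08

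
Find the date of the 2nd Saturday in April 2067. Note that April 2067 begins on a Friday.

9 April 2067

April 2067 begins on a Friday, so the first Saturday is April 2 (1 day later).
The 2nd Saturday is 1 weeks later: 2 + 7 = 9.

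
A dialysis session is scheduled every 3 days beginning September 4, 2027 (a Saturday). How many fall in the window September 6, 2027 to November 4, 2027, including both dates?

20

Occurrences land 3·i days after September 4, 2027 for i = 0, 1, 2, …
September 6, 2027 is 2 days after the start; 2 ÷ 3 = 0 remainder 2; since the remainder is 2, round up to i = 1. First occurrence in the window: #2 on September 7, 2027 (1×3 = 3 days in).
November 4, 2027 is 61 days after the start; 61 ÷ 3 = 20 remainder 1. Last occurrence in the window: #21 on November 3, 2027.
Occurrences #2 through #21: 20 in total.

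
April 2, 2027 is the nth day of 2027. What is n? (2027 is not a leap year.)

Days in months before April: 31 + 28 + 31 = 90.
Plus 2 days into April → day 92.

92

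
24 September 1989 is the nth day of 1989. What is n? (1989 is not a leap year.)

267

Days in months before September: 31 + 28 + 31 + 30 + 31 + 30 + 31 + 31 = 243.
Plus 24 days into September → day 267.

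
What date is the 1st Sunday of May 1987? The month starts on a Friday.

May 3, 1987

May 1987 begins on a Friday, so the first Sunday is May 3 (2 days later).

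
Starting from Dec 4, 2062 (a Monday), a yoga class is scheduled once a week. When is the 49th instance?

The 49th occurrence is 48 intervals after the first: 48 × 7 = 336 days after Dec 4, 2062.
Dec has 31 days — 27 days to the end of Dec leaves 309.
Jan has 31 days (278 left).
Feb has 28 days (250 left).
Mar has 31 days (219 left).
Apr has 30 days (189 left).
May has 31 days (158 left).
Jun has 30 days (128 left).
Jul has 31 days (97 left).
Aug has 31 days (66 left).
Sep has 30 days (36 left).
Oct has 31 days (5 left).
5 days into Nov → Nov 5, 2063.

Nov 5, 2063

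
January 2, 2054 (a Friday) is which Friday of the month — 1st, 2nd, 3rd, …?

Day 2 falls in week ⌈2/7⌉ of the month.
Days 1–7 hold the 1st Friday, 8–14 the 2nd, 15–21 the 3rd, 22–28 the 4th, 29–31 the 5th.
2 is in the range for the 1st.

1st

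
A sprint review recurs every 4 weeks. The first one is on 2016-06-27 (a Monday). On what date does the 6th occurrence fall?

The 6th occurrence is 5 intervals after the first: 5 × 28 = 140 days after 2016-06-27.
June has 30 days — 3 days to the end of June leaves 137.
July has 31 days (106 left).
August has 31 days (75 left).
September has 30 days (45 left).
October has 31 days (14 left).
14 days into November → 2016-11-14.

2016-11-14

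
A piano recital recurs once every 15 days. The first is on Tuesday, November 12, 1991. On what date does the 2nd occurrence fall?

The 2nd occurrence is 1 interval after the first: 1 × 15 = 15 days after November 12, 1991.
15 days later is November 27, 1991.

November 27, 1991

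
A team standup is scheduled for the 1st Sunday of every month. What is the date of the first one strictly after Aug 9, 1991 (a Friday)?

Aug 1991 starts on a Thursday, so its 1st Sunday is Aug 4, 1991 (3 days in).
That is not after Aug 9, 1991, so look at Sep 1991.
Sep 1991 starts on a Sunday, so its 1st Sunday is Sep 1, 1991.

Sep 1, 1991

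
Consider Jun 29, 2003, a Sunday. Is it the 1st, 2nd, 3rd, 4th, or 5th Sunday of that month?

Day 29 falls in week ⌈29/7⌉ of the month.
Days 1–7 hold the 1st Sunday, 8–14 the 2nd, 15–21 the 3rd, 22–28 the 4th, 29–31 the 5th.
29 is in the range for the 5th.

5th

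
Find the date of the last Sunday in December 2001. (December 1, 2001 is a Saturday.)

2001-12-30

December 2001 begins on a Saturday, so the first Sunday is December 2 (1 day later).
December 2001 has 31 days. Adding weeks: 2, 9, 16, 23, 30 — the last one ≤ 31 is the 30th.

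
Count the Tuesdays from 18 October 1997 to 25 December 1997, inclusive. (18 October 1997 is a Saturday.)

18 October 1997 is a Saturday; the first Tuesday on or after it is 21 October 1997 (3 days later).
From 21 October 1997 to 25 December 1997: 10 + 30 + 25 = 65 days (rest of October, November, December).
65 ÷ 7 = 9 full weeks with remainder 2, so 9 more Tuesdays after the first → 10.

10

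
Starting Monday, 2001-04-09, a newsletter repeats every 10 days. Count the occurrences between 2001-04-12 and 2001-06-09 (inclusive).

6

Occurrences land 10·i days after 2001-04-09 for i = 0, 1, 2, …
2001-04-12 is 3 days after the start; 3 ÷ 10 = 0 remainder 3; since the remainder is 3, round up to i = 1. First occurrence in the window: #2 on 2001-04-19 (1×10 = 10 days in).
2001-06-09 is 61 days after the start; 61 ÷ 10 = 6 remainder 1. Last occurrence in the window: #7 on 2001-06-08.
Occurrences #2 through #7: 6 in total.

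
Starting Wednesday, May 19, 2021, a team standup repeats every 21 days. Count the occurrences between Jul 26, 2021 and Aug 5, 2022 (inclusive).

Occurrences land 21·i days after May 19, 2021 for i = 0, 1, 2, …
Jul 26, 2021 is 68 days after the start; 68 ÷ 21 = 3 remainder 5; since the remainder is 5, round up to i = 4. First occurrence in the window: #5 on Aug 11, 2021 (4×21 = 84 days in).
Aug 5, 2022 is 443 days after the start; 443 ÷ 21 = 21 remainder 2. Last occurrence in the window: #22 on Aug 3, 2022.
Occurrences #5 through #22: 18 in total.

18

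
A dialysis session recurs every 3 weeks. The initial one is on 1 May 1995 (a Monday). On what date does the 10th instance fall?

The 10th occurrence is 9 intervals after the first: 9 × 21 = 189 days after 1 May 1995.
May has 31 days — 30 days to the end of May leaves 159.
June has 30 days (129 left).
July has 31 days (98 left).
August has 31 days (67 left).
September has 30 days (37 left).
October has 31 days (6 left).
6 days into November → 6 November 1995.

6 November 1995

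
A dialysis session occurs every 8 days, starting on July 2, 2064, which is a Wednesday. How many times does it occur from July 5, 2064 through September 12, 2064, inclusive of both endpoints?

9

Occurrences land 8·i days after July 2, 2064 for i = 0, 1, 2, …
July 5, 2064 is 3 days after the start; 3 ÷ 8 = 0 remainder 3; since the remainder is 3, round up to i = 1. First occurrence in the window: #2 on July 10, 2064 (1×8 = 8 days in).
September 12, 2064 is 72 days after the start; 72 ÷ 8 = 9 remainder 0. Last occurrence in the window: #10 on September 12, 2064.
Occurrences #2 through #10: 9 in total.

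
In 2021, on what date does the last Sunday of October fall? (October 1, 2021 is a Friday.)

October 31, 2021

October 2021 begins on a Friday, so the first Sunday is October 3 (2 days later).
October 2021 has 31 days. Adding weeks: 3, 10, 17, 24, 31 — the last one ≤ 31 is the 31st.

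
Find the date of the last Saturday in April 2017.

April 29, 2017

April 2017 begins on a Saturday, so the first Saturday is April 1.
April 2017 has 30 days. Adding weeks: 1, 8, 15, 22, 29 — the last one ≤ 30 is the 29th.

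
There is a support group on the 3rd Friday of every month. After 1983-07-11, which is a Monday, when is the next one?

1983-07-15

July 1983 starts on a Friday; its first Friday is the 1st, so the 3rd Friday is the 15th — 1983-07-15.
1983-07-15 is after 1983-07-11, so that is the next one.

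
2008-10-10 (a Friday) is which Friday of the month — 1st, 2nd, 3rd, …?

2nd

Day 10 falls in week ⌈10/7⌉ of the month.
Days 1–7 hold the 1st Friday, 8–14 the 2nd, 15–21 the 3rd, 22–28 the 4th, 29–31 the 5th.
10 is in the range for the 2nd.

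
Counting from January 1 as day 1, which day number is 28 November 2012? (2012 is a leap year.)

Days in months before November: 31 + 29 + 31 + 30 + 31 + 30 + 31 + 31 + 30 + 31 = 305.
Plus 28 days into November → day 333.

333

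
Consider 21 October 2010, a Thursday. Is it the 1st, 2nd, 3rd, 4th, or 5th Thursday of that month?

3rd

Day 21 falls in week ⌈21/7⌉ of the month.
Days 1–7 hold the 1st Thursday, 8–14 the 2nd, 15–21 the 3rd, 22–28 the 4th, 29–31 the 5th.
21 is in the range for the 3rd.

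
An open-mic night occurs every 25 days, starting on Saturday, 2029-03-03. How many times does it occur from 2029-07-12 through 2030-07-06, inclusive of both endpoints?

Occurrences land 25·i days after 2029-03-03 for i = 0, 1, 2, …
2029-07-12 is 131 days after the start; 131 ÷ 25 = 5 remainder 6; since the remainder is 6, round up to i = 6. First occurrence in the window: #7 on 2029-07-31 (6×25 = 150 days in).
2030-07-06 is 490 days after the start; 490 ÷ 25 = 19 remainder 15. Last occurrence in the window: #20 on 2030-06-21.
Occurrences #7 through #20: 14 in total.

14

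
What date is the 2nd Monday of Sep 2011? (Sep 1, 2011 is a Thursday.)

Sep 12, 2011

Sep 2011 begins on a Thursday, so the first Monday is Sep 5 (4 days later).
The 2nd Monday is 1 weeks later: 5 + 7 = 12.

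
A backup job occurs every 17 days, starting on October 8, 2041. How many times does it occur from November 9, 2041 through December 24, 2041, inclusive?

3

Occurrences land 17·i days after October 8, 2041 for i = 0, 1, 2, …
November 9, 2041 is 32 days after the start; 32 ÷ 17 = 1 remainder 15; since the remainder is 15, round up to i = 2. First occurrence in the window: #3 on November 11, 2041 (2×17 = 34 days in).
December 24, 2041 is 77 days after the start; 77 ÷ 17 = 4 remainder 9. Last occurrence in the window: #5 on December 15, 2041.
Occurrences #3 through #5: 3 in total.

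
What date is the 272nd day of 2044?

September 28, 2044

January has 31 days (272 − 31 = 241 remain).
February has 29 days (241 − 29 = 212 remain).
March has 31 days (212 − 31 = 181 remain).
April has 30 days (181 − 30 = 151 remain).
May has 31 days (151 − 31 = 120 remain).
June has 30 days (120 − 30 = 90 remain).
July has 31 days (90 − 31 = 59 remain).
August has 31 days (59 − 31 = 28 remain).
28 into September → September 28.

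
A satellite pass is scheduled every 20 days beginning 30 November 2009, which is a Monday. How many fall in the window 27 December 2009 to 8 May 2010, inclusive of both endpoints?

6

Occurrences land 20·i days after 30 November 2009 for i = 0, 1, 2, …
27 December 2009 is 27 days after the start; 27 ÷ 20 = 1 remainder 7; since the remainder is 7, round up to i = 2. First occurrence in the window: #3 on 9 January 2010 (2×20 = 40 days in).
8 May 2010 is 159 days after the start; 159 ÷ 20 = 7 remainder 19. Last occurrence in the window: #8 on 19 April 2010.
Occurrences #3 through #8: 6 in total.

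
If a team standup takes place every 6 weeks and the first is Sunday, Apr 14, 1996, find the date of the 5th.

The 5th occurrence is 4 intervals after the first: 4 × 42 = 168 days after Apr 14, 1996.
Apr has 30 days — 16 days to the end of Apr leaves 152.
May has 31 days (121 left).
Jun has 30 days (91 left).
Jul has 31 days (60 left).
Aug has 31 days (29 left).
29 days into Sep → Sep 29, 1996.

Sep 29, 1996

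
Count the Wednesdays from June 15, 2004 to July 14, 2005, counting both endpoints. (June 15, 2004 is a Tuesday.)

June 15, 2004 is a Tuesday; the first Wednesday on or after it is June 16, 2004 (1 day later).
From June 16, 2004 to July 14, 2005: 198 + 195 = 393 days (rest of 2004, to July 14, 2005 in 2005).
393 ÷ 7 = 56 full weeks with remainder 1, so 56 more Wednesdays after the first → 57.

57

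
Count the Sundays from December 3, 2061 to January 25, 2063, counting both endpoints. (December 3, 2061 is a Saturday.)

December 3, 2061 is a Saturday; the first Sunday on or after it is December 4, 2061 (1 day later).
From December 4, 2061 to January 25, 2063: 27 + 365 + 25 = 417 days (rest of 2061, 2062, to January 25, 2063 in 2063).
417 ÷ 7 = 59 full weeks with remainder 4, so 59 more Sundays after the first → 60.

60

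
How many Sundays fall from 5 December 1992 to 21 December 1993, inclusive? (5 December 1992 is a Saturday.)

55

5 December 1992 is a Saturday; the first Sunday on or after it is 6 December 1992 (1 day later).
From 6 December 1992 to 21 December 1993: 25 + 355 = 380 days (rest of 1992, to 21 December 1993 in 1993).
380 ÷ 7 = 54 full weeks with remainder 2, so 54 more Sundays after the first → 55.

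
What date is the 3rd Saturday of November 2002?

2002-11-16

November 2002 begins on a Friday, so the first Saturday is November 2 (1 day later).
The 3rd Saturday is 2 weeks later: 2 + 14 = 16.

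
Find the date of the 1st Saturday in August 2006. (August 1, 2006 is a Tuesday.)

5 August 2006

August 2006 begins on a Tuesday, so the first Saturday is August 5 (4 days later).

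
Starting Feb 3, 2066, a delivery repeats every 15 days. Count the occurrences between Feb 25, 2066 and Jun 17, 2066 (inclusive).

Occurrences land 15·i days after Feb 3, 2066 for i = 0, 1, 2, …
Feb 25, 2066 is 22 days after the start; 22 ÷ 15 = 1 remainder 7; since the remainder is 7, round up to i = 2. First occurrence in the window: #3 on Mar 5, 2066 (2×15 = 30 days in).
Jun 17, 2066 is 134 days after the start; 134 ÷ 15 = 8 remainder 14. Last occurrence in the window: #9 on Jun 3, 2066.
Occurrences #3 through #9: 7 in total.

7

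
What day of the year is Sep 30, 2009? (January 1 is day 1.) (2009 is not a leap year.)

273

Days in months before Sep: 31 + 28 + 31 + 30 + 31 + 30 + 31 + 31 = 243.
Plus 30 days into Sep → day 273.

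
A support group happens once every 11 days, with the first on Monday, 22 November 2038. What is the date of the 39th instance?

The 39th occurrence is 38 intervals after the first: 38 × 11 = 418 days after 22 November 2038.
November has 30 days — 8 days to the end of November leaves 410.
From end of November to end of 2038 is 31 days (379 left).
2039 has 365 days (14 left).
14 days into January → 14 January 2040.

14 January 2040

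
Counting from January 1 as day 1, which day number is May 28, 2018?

Days in months before May: 31 + 28 + 31 + 30 = 120.
Plus 28 days into May → day 148.

148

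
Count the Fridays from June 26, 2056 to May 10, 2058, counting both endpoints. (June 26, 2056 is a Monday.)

June 26, 2056 is a Monday; the first Friday on or after it is June 30, 2056 (4 days later).
From June 30, 2056 to May 10, 2058: 184 + 365 + 130 = 679 days (rest of 2056, 2057, to May 10, 2058 in 2058).
679 ÷ 7 = 97 full weeks with remainder 0, so 97 more Fridays after the first → 98.

98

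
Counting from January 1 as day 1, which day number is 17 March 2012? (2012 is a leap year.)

77

Days in months before March: 31 + 29 = 60.
Plus 17 days into March → day 77.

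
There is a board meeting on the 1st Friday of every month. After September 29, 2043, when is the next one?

September 2043 starts on a Tuesday, so its 1st Friday is September 4, 2043 (3 days in).
That is not after September 29, 2043, so look at October 2043.
October 2043 starts on a Thursday, so its 1st Friday is October 2, 2043 (1 day in).

October 2, 2043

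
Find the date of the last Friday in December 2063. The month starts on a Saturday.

December 2063 begins on a Saturday, so the first Friday is December 7 (6 days later).
December 2063 has 31 days. Adding weeks: 7, 14, 21, 28 — the last one ≤ 31 is the 28th.

2063-12-28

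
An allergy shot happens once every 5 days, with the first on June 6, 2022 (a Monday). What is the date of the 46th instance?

The 46th occurrence is 45 intervals after the first: 45 × 5 = 225 days after June 6, 2022.
June has 30 days — 24 days to the end of June leaves 201.
July has 31 days (170 left).
August has 31 days (139 left).
September has 30 days (109 left).
October has 31 days (78 left).
November has 30 days (48 left).
December has 31 days (17 left).
17 days into January → January 17, 2023.

January 17, 2023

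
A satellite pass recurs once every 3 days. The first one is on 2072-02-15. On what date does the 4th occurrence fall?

2072-02-24

The 4th occurrence is 3 intervals after the first: 3 × 3 = 9 days after 2072-02-15.
9 days later is 2072-02-24.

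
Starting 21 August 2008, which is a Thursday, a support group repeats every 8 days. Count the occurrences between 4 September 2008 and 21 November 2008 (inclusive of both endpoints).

10

Occurrences land 8·i days after 21 August 2008 for i = 0, 1, 2, …
4 September 2008 is 14 days after the start; 14 ÷ 8 = 1 remainder 6; since the remainder is 6, round up to i = 2. First occurrence in the window: #3 on 6 September 2008 (2×8 = 16 days in).
21 November 2008 is 92 days after the start; 92 ÷ 8 = 11 remainder 4. Last occurrence in the window: #12 on 17 November 2008.
Occurrences #3 through #12: 10 in total.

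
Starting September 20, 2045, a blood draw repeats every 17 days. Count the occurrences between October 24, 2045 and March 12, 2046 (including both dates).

9

Occurrences land 17·i days after September 20, 2045 for i = 0, 1, 2, …
October 24, 2045 is 34 days after the start; 34 ÷ 17 = 2 remainder 0. First occurrence in the window: #3 on October 24, 2045 (2×17 = 34 days in).
March 12, 2046 is 173 days after the start; 173 ÷ 17 = 10 remainder 3. Last occurrence in the window: #11 on March 9, 2046.
Occurrences #3 through #11: 9 in total.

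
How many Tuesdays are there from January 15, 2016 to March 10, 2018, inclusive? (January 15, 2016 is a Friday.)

112

January 15, 2016 is a Friday; the first Tuesday on or after it is January 19, 2016 (4 days later).
From January 19, 2016 to March 10, 2018: 347 + 365 + 69 = 781 days (rest of 2016, 2017, to March 10, 2018 in 2018).
781 ÷ 7 = 111 full weeks with remainder 4, so 111 more Tuesdays after the first → 112.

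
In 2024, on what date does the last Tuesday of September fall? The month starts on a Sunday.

September 2024 begins on a Sunday, so the first Tuesday is September 3 (2 days later).
September 2024 has 30 days. Adding weeks: 3, 10, 17, 24 — the last one ≤ 30 is the 24th.

2024-09-24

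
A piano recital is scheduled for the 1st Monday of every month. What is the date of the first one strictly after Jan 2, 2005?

Jan 3, 2005

Jan 2005 starts on a Saturday, so its 1st Monday is Jan 3, 2005 (2 days in).
Jan 3, 2005 is after Jan 2, 2005, so that is the next one.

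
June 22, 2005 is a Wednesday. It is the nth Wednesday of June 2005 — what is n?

4th

Day 22 falls in week ⌈22/7⌉ of the month.
Days 1–7 hold the 1st Wednesday, 8–14 the 2nd, 15–21 the 3rd, 22–28 the 4th, 29–31 the 5th.
22 is in the range for the 4th.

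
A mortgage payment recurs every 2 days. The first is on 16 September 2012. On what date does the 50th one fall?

23 December 2012

The 50th occurrence is 49 intervals after the first: 49 × 2 = 98 days after 16 September 2012.
September has 30 days — 14 days to the end of September leaves 84.
October has 31 days (53 left).
November has 30 days (23 left).
23 days into December → 23 December 2012.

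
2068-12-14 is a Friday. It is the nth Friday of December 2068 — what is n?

2nd

Day 14 falls in week ⌈14/7⌉ of the month.
Days 1–7 hold the 1st Friday, 8–14 the 2nd, 15–21 the 3rd, 22–28 the 4th, 29–31 the 5th.
14 is in the range for the 2nd.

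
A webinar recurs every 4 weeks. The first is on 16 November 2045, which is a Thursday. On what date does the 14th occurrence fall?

The 14th occurrence is 13 intervals after the first: 13 × 28 = 364 days after 16 November 2045.
November has 30 days — 14 days to the end of November leaves 350.
December has 31 days (319 left).
January has 31 days (288 left).
February has 28 days (260 left).
March has 31 days (229 left).
April has 30 days (199 left).
May has 31 days (168 left).
June has 30 days (138 left).
July has 31 days (107 left).
August has 31 days (76 left).
September has 30 days (46 left).
October has 31 days (15 left).
15 days into November → 15 November 2046.

15 November 2046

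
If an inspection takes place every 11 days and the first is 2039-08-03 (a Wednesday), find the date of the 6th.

The 6th occurrence is 5 intervals after the first: 5 × 11 = 55 days after 2039-08-03.
August has 31 days — 28 days to the end of August leaves 27.
27 days into September → 2039-09-27.

2039-09-27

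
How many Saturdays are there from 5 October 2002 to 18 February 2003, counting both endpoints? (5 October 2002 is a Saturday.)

20

5 October 2002 is a Saturday; the first Saturday on or after it is 5 October 2002.
From 5 October 2002 to 18 February 2003: 26 + 30 + 31 + 31 + 18 = 136 days (rest of October, November, December, January, February).
136 ÷ 7 = 19 full weeks with remainder 3, so 19 more Saturdays after the first → 20.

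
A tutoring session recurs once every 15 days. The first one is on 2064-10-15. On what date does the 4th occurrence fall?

2064-11-29

The 4th occurrence is 3 intervals after the first: 3 × 15 = 45 days after 2064-10-15.
October has 31 days — 16 days to the end of October leaves 29.
29 days into November → 2064-11-29.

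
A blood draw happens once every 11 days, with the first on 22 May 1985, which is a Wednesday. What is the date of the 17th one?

14 November 1985

The 17th occurrence is 16 intervals after the first: 16 × 11 = 176 days after 22 May 1985.
May has 31 days — 9 days to the end of May leaves 167.
June has 30 days (137 left).
July has 31 days (106 left).
August has 31 days (75 left).
September has 30 days (45 left).
October has 31 days (14 left).
14 days into November → 14 November 1985.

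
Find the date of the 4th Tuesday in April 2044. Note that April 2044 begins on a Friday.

April 2044 begins on a Friday, so the first Tuesday is April 5 (4 days later).
The 4th Tuesday is 3 weeks later: 5 + 21 = 26.

April 26, 2044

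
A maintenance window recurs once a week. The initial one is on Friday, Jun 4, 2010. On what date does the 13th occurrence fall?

Aug 27, 2010

The 13th occurrence is 12 intervals after the first: 12 × 7 = 84 days after Jun 4, 2010.
Jun has 30 days — 26 days to the end of Jun leaves 58.
Jul has 31 days (27 left).
27 days into Aug → Aug 27, 2010.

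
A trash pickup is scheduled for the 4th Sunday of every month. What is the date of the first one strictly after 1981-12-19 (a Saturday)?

1981-12-27

December 1981 starts on a Tuesday; its first Sunday is the 6th, so the 4th Sunday is the 27th — 1981-12-27.
1981-12-27 is after 1981-12-19, so that is the next one.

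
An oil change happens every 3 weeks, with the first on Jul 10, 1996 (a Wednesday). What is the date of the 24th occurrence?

The 24th occurrence is 23 intervals after the first: 23 × 21 = 483 days after Jul 10, 1996.
Jul has 31 days — 21 days to the end of Jul leaves 462.
From end of Jul to end of 1996 is 153 days (309 left).
Jan has 31 days (278 left).
Feb has 28 days (250 left).
Mar has 31 days (219 left).
Apr has 30 days (189 left).
May has 31 days (158 left).
Jun has 30 days (128 left).
Jul has 31 days (97 left).
Aug has 31 days (66 left).
Sep has 30 days (36 left).
Oct has 31 days (5 left).
5 days into Nov → Nov 5, 1997.

Nov 5, 1997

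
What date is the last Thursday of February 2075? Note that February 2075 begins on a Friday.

February 2075 begins on a Friday, so the first Thursday is February 7 (6 days later).
February 2075 has 28 days. Adding weeks: 7, 14, 21, 28 — the last one ≤ 28 is the 28th.

28 February 2075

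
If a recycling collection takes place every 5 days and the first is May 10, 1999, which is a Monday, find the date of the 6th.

The 6th occurrence is 5 intervals after the first: 5 × 5 = 25 days after May 10, 1999.
May has 31 days — 21 days to the end of May leaves 4.
4 days into Jun → Jun 4, 1999.

Jun 4, 1999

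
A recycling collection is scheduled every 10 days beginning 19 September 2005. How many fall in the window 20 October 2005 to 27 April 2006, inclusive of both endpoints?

19

Occurrences land 10·i days after 19 September 2005 for i = 0, 1, 2, …
20 October 2005 is 31 days after the start; 31 ÷ 10 = 3 remainder 1; since the remainder is 1, round up to i = 4. First occurrence in the window: #5 on 29 October 2005 (4×10 = 40 days in).
27 April 2006 is 220 days after the start; 220 ÷ 10 = 22 remainder 0. Last occurrence in the window: #23 on 27 April 2006.
Occurrences #5 through #23: 19 in total.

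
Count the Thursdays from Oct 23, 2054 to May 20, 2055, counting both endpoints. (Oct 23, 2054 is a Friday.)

30

Oct 23, 2054 is a Friday; the first Thursday on or after it is Oct 29, 2054 (6 days later).
From Oct 29, 2054 to May 20, 2055: 2 + 30 + 31 + 31 + 28 + 31 + 30 + 20 = 203 days (rest of Oct, Nov, Dec, Jan, Feb, Mar, Apr, May).
203 ÷ 7 = 29 full weeks with remainder 0, so 29 more Thursdays after the first → 30.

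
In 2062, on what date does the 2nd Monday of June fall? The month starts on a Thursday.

June 12, 2062

June 2062 begins on a Thursday, so the first Monday is June 5 (4 days later).
The 2nd Monday is 1 weeks later: 5 + 7 = 12.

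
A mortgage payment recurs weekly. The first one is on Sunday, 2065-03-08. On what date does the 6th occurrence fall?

2065-04-12

The 6th occurrence is 5 intervals after the first: 5 × 7 = 35 days after 2065-03-08.
March has 31 days — 23 days to the end of March leaves 12.
12 days into April → 2065-04-12.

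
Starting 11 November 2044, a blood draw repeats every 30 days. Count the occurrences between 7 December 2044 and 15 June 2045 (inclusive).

7

Occurrences land 30·i days after 11 November 2044 for i = 0, 1, 2, …
7 December 2044 is 26 days after the start; 26 ÷ 30 = 0 remainder 26; since the remainder is 26, round up to i = 1. First occurrence in the window: #2 on 11 December 2044 (1×30 = 30 days in).
15 June 2045 is 216 days after the start; 216 ÷ 30 = 7 remainder 6. Last occurrence in the window: #8 on 9 June 2045.
Occurrences #2 through #8: 7 in total.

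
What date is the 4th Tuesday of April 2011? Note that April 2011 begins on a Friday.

April 26, 2011

April 2011 begins on a Friday, so the first Tuesday is April 5 (4 days later).
The 4th Tuesday is 3 weeks later: 5 + 21 = 26.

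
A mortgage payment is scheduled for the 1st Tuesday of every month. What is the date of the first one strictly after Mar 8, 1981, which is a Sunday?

Mar 1981 starts on a Sunday, so its 1st Tuesday is Mar 3, 1981 (2 days in).
That is not after Mar 8, 1981, so look at Apr 1981.
Apr 1981 starts on a Wednesday, so its 1st Tuesday is Apr 7, 1981 (6 days in).

Apr 7, 1981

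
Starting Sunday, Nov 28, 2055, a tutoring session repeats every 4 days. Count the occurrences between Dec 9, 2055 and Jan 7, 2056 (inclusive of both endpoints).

8

Occurrences land 4·i days after Nov 28, 2055 for i = 0, 1, 2, …
Dec 9, 2055 is 11 days after the start; 11 ÷ 4 = 2 remainder 3; since the remainder is 3, round up to i = 3. First occurrence in the window: #4 on Dec 10, 2055 (3×4 = 12 days in).
Jan 7, 2056 is 40 days after the start; 40 ÷ 4 = 10 remainder 0. Last occurrence in the window: #11 on Jan 7, 2056.
Occurrences #4 through #11: 8 in total.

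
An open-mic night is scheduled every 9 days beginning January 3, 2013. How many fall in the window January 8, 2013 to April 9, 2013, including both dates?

Occurrences land 9·i days after January 3, 2013 for i = 0, 1, 2, …
January 8, 2013 is 5 days after the start; 5 ÷ 9 = 0 remainder 5; since the remainder is 5, round up to i = 1. First occurrence in the window: #2 on January 12, 2013 (1×9 = 9 days in).
April 9, 2013 is 96 days after the start; 96 ÷ 9 = 10 remainder 6. Last occurrence in the window: #11 on April 3, 2013.
Occurrences #2 through #11: 10 in total.

10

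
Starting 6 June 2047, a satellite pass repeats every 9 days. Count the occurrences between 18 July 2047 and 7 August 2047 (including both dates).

2

Occurrences land 9·i days after 6 June 2047 for i = 0, 1, 2, …
18 July 2047 is 42 days after the start; 42 ÷ 9 = 4 remainder 6; since the remainder is 6, round up to i = 5. First occurrence in the window: #6 on 21 July 2047 (5×9 = 45 days in).
7 August 2047 is 62 days after the start; 62 ÷ 9 = 6 remainder 8. Last occurrence in the window: #7 on 30 July 2047.
Occurrences #6 through #7: 2 in total.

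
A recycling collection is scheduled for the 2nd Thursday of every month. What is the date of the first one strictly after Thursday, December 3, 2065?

December 2065 starts on a Tuesday; its first Thursday is the 3rd, so the 2nd Thursday is the 10th — December 10, 2065.
December 10, 2065 is after December 3, 2065, so that is the next one.

December 10, 2065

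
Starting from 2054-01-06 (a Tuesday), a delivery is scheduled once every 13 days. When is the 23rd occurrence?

The 23rd occurrence is 22 intervals after the first: 22 × 13 = 286 days after 2054-01-06.
January has 31 days — 25 days to the end of January leaves 261.
February has 28 days (233 left).
March has 31 days (202 left).
April has 30 days (172 left).
May has 31 days (141 left).
June has 30 days (111 left).
July has 31 days (80 left).
August has 31 days (49 left).
September has 30 days (19 left).
19 days into October → 2054-10-19.

2054-10-19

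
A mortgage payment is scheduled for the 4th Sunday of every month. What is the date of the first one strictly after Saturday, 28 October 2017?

26 November 2017

October 2017 starts on a Sunday; its first Sunday is the 1st, so the 4th Sunday is the 22nd — 22 October 2017.
That is not after 28 October 2017, so look at November 2017.
November 2017 starts on a Wednesday; its first Sunday is the 5th, so the 4th Sunday is the 26th — 26 November 2017.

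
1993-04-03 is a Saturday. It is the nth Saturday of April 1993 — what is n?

Day 3 falls in week ⌈3/7⌉ of the month.
Days 1–7 hold the 1st Saturday, 8–14 the 2nd, 15–21 the 3rd, 22–28 the 4th, 29–31 the 5th.
3 is in the range for the 1st.

1st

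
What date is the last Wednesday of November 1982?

November 1982 begins on a Monday, so the first Wednesday is November 3 (2 days later).
November 1982 has 30 days. Adding weeks: 3, 10, 17, 24 — the last one ≤ 30 is the 24th.

24 November 1982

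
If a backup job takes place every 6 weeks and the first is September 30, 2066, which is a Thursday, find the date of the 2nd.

The 2nd occurrence is 1 interval after the first: 1 × 42 = 42 days after September 30, 2066.
September has 30 days — 0 days to the end of September leaves 42.
October has 31 days (11 left).
11 days into November → November 11, 2066.

November 11, 2066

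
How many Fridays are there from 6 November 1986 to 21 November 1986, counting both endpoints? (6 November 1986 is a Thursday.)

6 November 1986 is a Thursday; the first Friday on or after it is 7 November 1986 (1 day later).
From 7 November 1986 to 21 November 1986 is 21 − 7 = 14 days.
14 ÷ 7 = 2 full weeks with remainder 0, so 2 more Fridays after the first → 3.

3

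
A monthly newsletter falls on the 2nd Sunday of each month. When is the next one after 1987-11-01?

November 1987 starts on a Sunday; its first Sunday is the 1st, so the 2nd Sunday is the 8th — 1987-11-08.
1987-11-08 is after 1987-11-01, so that is the next one.

1987-11-08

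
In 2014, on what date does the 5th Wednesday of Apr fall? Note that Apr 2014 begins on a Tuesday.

Apr 30, 2014

Apr 2014 begins on a Tuesday, so the first Wednesday is Apr 2 (1 day later).
The 5th Wednesday is 4 weeks later: 2 + 28 = 30.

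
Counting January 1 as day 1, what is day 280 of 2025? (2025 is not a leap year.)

2025-10-07

January has 31 days (280 − 31 = 249 remain).
February has 28 days (249 − 28 = 221 remain).
March has 31 days (221 − 31 = 190 remain).
April has 30 days (190 − 30 = 160 remain).
May has 31 days (160 − 31 = 129 remain).
June has 30 days (129 − 30 = 99 remain).
July has 31 days (99 − 31 = 68 remain).
August has 31 days (68 − 31 = 37 remain).
September has 30 days (37 − 30 = 7 remain).
7 into October → October 7.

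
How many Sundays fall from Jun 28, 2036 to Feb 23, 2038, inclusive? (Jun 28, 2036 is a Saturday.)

87

Jun 28, 2036 is a Saturday; the first Sunday on or after it is Jun 29, 2036 (1 day later).
From Jun 29, 2036 to Feb 23, 2038: 185 + 365 + 54 = 604 days (rest of 2036, 2037, to Feb 23, 2038 in 2038).
604 ÷ 7 = 86 full weeks with remainder 2, so 86 more Sundays after the first → 87.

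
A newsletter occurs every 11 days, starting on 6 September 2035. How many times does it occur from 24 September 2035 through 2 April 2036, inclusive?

18

Occurrences land 11·i days after 6 September 2035 for i = 0, 1, 2, …
24 September 2035 is 18 days after the start; 18 ÷ 11 = 1 remainder 7; since the remainder is 7, round up to i = 2. First occurrence in the window: #3 on 28 September 2035 (2×11 = 22 days in).
2 April 2036 is 209 days after the start; 209 ÷ 11 = 19 remainder 0. Last occurrence in the window: #20 on 2 April 2036.
Occurrences #3 through #20: 18 in total.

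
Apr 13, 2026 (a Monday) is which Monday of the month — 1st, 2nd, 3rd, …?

2nd

Day 13 falls in week ⌈13/7⌉ of the month.
Days 1–7 hold the 1st Monday, 8–14 the 2nd, 15–21 the 3rd, 22–28 the 4th, 29–31 the 5th.
13 is in the range for the 2nd.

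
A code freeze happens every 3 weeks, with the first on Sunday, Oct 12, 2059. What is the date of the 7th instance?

Feb 15, 2060

The 7th occurrence is 6 intervals after the first: 6 × 21 = 126 days after Oct 12, 2059.
Oct has 31 days — 19 days to the end of Oct leaves 107.
Nov has 30 days (77 left).
Dec has 31 days (46 left).
Jan has 31 days (15 left).
15 days into Feb → Feb 15, 2060.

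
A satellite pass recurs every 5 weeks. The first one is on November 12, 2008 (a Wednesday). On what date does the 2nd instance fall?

The 2nd occurrence is 1 interval after the first: 1 × 35 = 35 days after November 12, 2008.
November has 30 days — 18 days to the end of November leaves 17.
17 days into December → December 17, 2008.

December 17, 2008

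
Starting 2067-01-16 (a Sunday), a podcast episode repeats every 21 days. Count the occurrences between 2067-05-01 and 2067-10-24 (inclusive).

9

Occurrences land 21·i days after 2067-01-16 for i = 0, 1, 2, …
2067-05-01 is 105 days after the start; 105 ÷ 21 = 5 remainder 0. First occurrence in the window: #6 on 2067-05-01 (5×21 = 105 days in).
2067-10-24 is 281 days after the start; 281 ÷ 21 = 13 remainder 8. Last occurrence in the window: #14 on 2067-10-16.
Occurrences #6 through #14: 9 in total.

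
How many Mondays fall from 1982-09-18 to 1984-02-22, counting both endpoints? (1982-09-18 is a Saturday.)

75

1982-09-18 is a Saturday; the first Monday on or after it is 1982-09-20 (2 days later).
From 1982-09-20 to 1984-02-22: 102 + 365 + 53 = 520 days (rest of 1982, 1983, to 1984-02-22 in 1984).
520 ÷ 7 = 74 full weeks with remainder 2, so 74 more Mondays after the first → 75.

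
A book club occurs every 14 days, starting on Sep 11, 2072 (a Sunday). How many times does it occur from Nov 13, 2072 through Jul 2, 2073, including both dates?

17

Occurrences land 14·i days after Sep 11, 2072 for i = 0, 1, 2, …
Nov 13, 2072 is 63 days after the start; 63 ÷ 14 = 4 remainder 7; since the remainder is 7, round up to i = 5. First occurrence in the window: #6 on Nov 20, 2072 (5×14 = 70 days in).
Jul 2, 2073 is 294 days after the start; 294 ÷ 14 = 21 remainder 0. Last occurrence in the window: #22 on Jul 2, 2073.
Occurrences #6 through #22: 17 in total.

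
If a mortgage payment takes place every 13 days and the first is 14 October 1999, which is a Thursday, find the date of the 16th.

The 16th occurrence is 15 intervals after the first: 15 × 13 = 195 days after 14 October 1999.
October has 31 days — 17 days to the end of October leaves 178.
November has 30 days (148 left).
December has 31 days (117 left).
January has 31 days (86 left).
February has 29 days (57 left).
March has 31 days (26 left).
26 days into April → 26 April 2000.

26 April 2000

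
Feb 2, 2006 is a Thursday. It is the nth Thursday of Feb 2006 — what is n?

Day 2 falls in week ⌈2/7⌉ of the month.
Days 1–7 hold the 1st Thursday, 8–14 the 2nd, 15–21 the 3rd, 22–28 the 4th, 29–31 the 5th.
2 is in the range for the 1st.

1st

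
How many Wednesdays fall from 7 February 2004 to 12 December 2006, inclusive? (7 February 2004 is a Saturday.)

7 February 2004 is a Saturday; the first Wednesday on or after it is 11 February 2004 (4 days later).
From 11 February 2004 to 12 December 2006: 324 + 365 + 346 = 1035 days (rest of 2004, 2005, to 12 December 2006 in 2006).
1035 ÷ 7 = 147 full weeks with remainder 6, so 147 more Wednesdays after the first → 148.

148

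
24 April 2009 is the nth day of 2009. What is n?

Days in months before April: 31 + 28 + 31 = 90.
Plus 24 days into April → day 114.

114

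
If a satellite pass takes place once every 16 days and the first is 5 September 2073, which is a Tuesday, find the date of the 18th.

The 18th occurrence is 17 intervals after the first: 17 × 16 = 272 days after 5 September 2073.
September has 30 days — 25 days to the end of September leaves 247.
October has 31 days (216 left).
November has 30 days (186 left).
December has 31 days (155 left).
January has 31 days (124 left).
February has 28 days (96 left).
March has 31 days (65 left).
April has 30 days (35 left).
May has 31 days (4 left).
4 days into June → 4 June 2074.

4 June 2074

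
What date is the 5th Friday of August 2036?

August 29, 2036

August 2036 begins on a Friday, so the first Friday is August 1.
The 5th Friday is 4 weeks later: 1 + 28 = 29.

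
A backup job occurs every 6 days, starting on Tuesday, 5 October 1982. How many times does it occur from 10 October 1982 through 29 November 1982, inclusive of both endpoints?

Occurrences land 6·i days after 5 October 1982 for i = 0, 1, 2, …
10 October 1982 is 5 days after the start; 5 ÷ 6 = 0 remainder 5; since the remainder is 5, round up to i = 1. First occurrence in the window: #2 on 11 October 1982 (1×6 = 6 days in).
29 November 1982 is 55 days after the start; 55 ÷ 6 = 9 remainder 1. Last occurrence in the window: #10 on 28 November 1982.
Occurrences #2 through #10: 9 in total.

9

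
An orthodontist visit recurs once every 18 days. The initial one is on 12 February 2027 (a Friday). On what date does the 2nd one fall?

2 March 2027

The 2nd occurrence is 1 interval after the first: 1 × 18 = 18 days after 12 February 2027.
February has 28 days — 16 days to the end of February leaves 2.
2 days into March → 2 March 2027.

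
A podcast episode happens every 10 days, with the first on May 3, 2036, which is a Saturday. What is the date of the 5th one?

June 12, 2036

The 5th occurrence is 4 intervals after the first: 4 × 10 = 40 days after May 3, 2036.
May has 31 days — 28 days to the end of May leaves 12.
12 days into June → June 12, 2036.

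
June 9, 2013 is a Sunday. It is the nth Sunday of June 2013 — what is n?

2nd

Day 9 falls in week ⌈9/7⌉ of the month.
Days 1–7 hold the 1st Sunday, 8–14 the 2nd, 15–21 the 3rd, 22–28 the 4th, 29–31 the 5th.
9 is in the range for the 2nd.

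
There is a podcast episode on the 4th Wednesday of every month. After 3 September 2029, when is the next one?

September 2029 starts on a Saturday; its first Wednesday is the 5th, so the 4th Wednesday is the 26th — 26 September 2029.
26 September 2029 is after 3 September 2029, so that is the next one.

26 September 2029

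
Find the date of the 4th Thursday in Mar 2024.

The first Thursday of Mar 2024 is Mar 7.
The 4th Thursday is 3 weeks later: 7 + 21 = 28.

Mar 28, 2024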